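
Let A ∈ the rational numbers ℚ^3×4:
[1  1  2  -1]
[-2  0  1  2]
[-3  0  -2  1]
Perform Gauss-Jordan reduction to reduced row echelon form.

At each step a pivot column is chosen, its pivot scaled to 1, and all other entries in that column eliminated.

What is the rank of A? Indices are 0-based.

step 1: normalize row 0 (÷1) = (1, 1, 2, -1)
  row 1: subtract -2×row0 = (0, 2, 5, 0)
  row 2: subtract -3×row0 = (0, 3, 4, -2)
step 2: normalize row 1 (÷2) = (0, 1, 5/2, 0)
  row 0: subtract 1×row1 = (1, 0, -1/2, -1)
  row 2: subtract 3×row1 = (0, 0, -7/2, -2)
step 3: normalize row 2 (÷-7/2) = (0, 0, 1, 4/7)
  row 0: subtract -1/2×row2 = (1, 0, 0, -5/7)
  row 1: subtract 5/2×row2 = (0, 1, 0, -10/7)

rank = 3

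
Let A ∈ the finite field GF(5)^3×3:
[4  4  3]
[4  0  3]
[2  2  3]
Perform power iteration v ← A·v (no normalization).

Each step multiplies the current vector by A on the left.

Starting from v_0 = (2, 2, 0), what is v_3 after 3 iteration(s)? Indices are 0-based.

v_3 = (3, 1, 2)

v_0 = (2, 2, 0).
v_1 = A·v_0 = (1, 3, 3).
v_2 = A·v_1 = (0, 3, 2).
v_3 = A·v_2 = (3, 1, 2).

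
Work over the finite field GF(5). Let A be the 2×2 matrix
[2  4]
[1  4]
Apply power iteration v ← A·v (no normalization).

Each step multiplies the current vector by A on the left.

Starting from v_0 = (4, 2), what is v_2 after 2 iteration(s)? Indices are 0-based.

v_0 = (4, 2).
v_1 = A·v_0 = (1, 2).
v_2 = A·v_1 = (0, 4).

v_2 = (0, 4)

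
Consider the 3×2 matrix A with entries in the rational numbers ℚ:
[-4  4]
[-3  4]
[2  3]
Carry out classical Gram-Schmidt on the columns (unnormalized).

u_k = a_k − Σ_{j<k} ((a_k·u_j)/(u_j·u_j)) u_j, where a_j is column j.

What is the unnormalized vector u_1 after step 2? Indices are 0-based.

Step 1: u_0 = a_0 = (-4, -3, 2).
Step 2: u_1 = a_1 − (-22/29)·u_0 = (28/29, 50/29, 131/29).

u_1 = (28/29, 50/29, 131/29)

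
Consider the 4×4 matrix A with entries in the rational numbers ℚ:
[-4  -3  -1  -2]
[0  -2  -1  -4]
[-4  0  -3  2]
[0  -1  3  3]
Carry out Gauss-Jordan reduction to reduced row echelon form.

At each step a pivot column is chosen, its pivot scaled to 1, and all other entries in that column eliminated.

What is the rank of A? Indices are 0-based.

rank = 4

[1] R0 /= -4  ⇒  (1, 3/4, 1/4, 1/2)
     R2 -= -4·R0  ⇒  (0, 3, -2, 4)
[2] R1 /= -2  ⇒  (0, 1, 1/2, 2)
     R0 -= 3/4·R1  ⇒  (1, 0, -1/8, -1)
     R2 -= 3·R1  ⇒  (0, 0, -7/2, -2)
     R3 -= -1·R1  ⇒  (0, 0, 7/2, 5)
[3] R2 /= -7/2  ⇒  (0, 0, 1, 4/7)
     R0 -= -1/8·R2  ⇒  (1, 0, 0, -13/14)
     R1 -= 1/2·R2  ⇒  (0, 1, 0, 12/7)
     R3 -= 7/2·R2  ⇒  (0, 0, 0, 3)
[4] R3 /= 3  ⇒  (0, 0, 0, 1)
     R0 -= -13/14·R3  ⇒  (1, 0, 0, 0)
     R1 -= 12/7·R3  ⇒  (0, 1, 0, 0)
     R2 -= 4/7·R3  ⇒  (0, 0, 1, 0)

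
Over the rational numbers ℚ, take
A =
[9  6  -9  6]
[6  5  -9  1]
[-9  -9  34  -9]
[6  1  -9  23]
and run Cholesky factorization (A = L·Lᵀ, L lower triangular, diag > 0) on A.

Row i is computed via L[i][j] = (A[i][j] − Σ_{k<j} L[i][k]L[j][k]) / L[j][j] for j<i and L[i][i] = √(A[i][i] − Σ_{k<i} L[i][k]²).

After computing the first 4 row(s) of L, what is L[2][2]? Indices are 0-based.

Step 1: L[0][0] = √(9) = 3.
  L[1][0] = (6) / L[0][0] = 2.
Step 2: L[1][1] = √(1) = 1.
  L[2][0] = (-9) / L[0][0] = -3.
  L[2][1] = (-3) / L[1][1] = -3.
Step 3: L[2][2] = √(16) = 4.
  L[3][0] = (6) / L[0][0] = 2.
  L[3][1] = (-3) / L[1][1] = -3.
  L[3][2] = (-12) / L[2][2] = -3.
Step 4: L[3][3] = √(1) = 1.

L[2][2] = 4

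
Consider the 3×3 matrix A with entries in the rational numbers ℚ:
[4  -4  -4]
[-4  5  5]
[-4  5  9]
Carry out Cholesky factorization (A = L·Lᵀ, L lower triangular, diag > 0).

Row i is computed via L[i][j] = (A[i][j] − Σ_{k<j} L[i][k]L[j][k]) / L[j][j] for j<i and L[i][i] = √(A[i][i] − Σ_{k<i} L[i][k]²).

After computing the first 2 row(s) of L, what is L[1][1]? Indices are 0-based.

L[1][1] = 1

Step 1: L[0][0] = √(4) = 2.
  L[1][0] = (-4) / L[0][0] = -2.
Step 2: L[1][1] = √(1) = 1.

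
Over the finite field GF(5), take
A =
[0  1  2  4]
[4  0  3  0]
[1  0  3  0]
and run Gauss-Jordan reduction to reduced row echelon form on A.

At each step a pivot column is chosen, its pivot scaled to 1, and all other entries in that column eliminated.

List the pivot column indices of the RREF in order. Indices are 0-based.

pivot columns: 0, 1, 2

step 1: exchange rows 0,1
step 1: normalize row 0 (÷4) = (1, 0, 2, 0)
  row 2: subtract 1×row0 = (0, 0, 1, 0)
step 2: normalize row 1 (÷1) = (0, 1, 2, 4)
step 3: normalize row 2 (÷1) = (0, 0, 1, 0)
  row 0: subtract 2×row2 = (1, 0, 0, 0)
  row 1: subtract 2×row2 = (0, 1, 0, 4)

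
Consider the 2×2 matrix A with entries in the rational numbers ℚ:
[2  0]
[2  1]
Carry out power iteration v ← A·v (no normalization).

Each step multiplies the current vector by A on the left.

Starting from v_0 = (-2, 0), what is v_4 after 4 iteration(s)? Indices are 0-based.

v_0 = (-2, 0).
v_1 = A·v_0 = (-4, -4).
v_2 = A·v_1 = (-8, -12).
v_3 = A·v_2 = (-16, -28).
v_4 = A·v_3 = (-32, -60).

v_4 = (-32, -60)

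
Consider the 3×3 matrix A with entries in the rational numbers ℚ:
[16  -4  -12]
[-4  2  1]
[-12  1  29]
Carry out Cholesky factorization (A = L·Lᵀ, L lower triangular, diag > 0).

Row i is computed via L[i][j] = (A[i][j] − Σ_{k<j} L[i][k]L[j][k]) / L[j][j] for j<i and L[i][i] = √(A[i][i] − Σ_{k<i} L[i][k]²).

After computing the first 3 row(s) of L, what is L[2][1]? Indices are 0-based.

L[2][1] = -2

Step 1: L[0][0] = √(16) = 4.
  L[1][0] = (-4) / L[0][0] = -1.
Step 2: L[1][1] = √(1) = 1.
  L[2][0] = (-12) / L[0][0] = -3.
  L[2][1] = (-2) / L[1][1] = -2.
Step 3: L[2][2] = √(16) = 4.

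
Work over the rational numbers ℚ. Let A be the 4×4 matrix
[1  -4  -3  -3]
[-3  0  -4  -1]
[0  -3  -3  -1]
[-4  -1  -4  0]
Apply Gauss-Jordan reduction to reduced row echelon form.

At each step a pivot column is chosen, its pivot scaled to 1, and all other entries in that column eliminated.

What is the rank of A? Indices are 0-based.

step 1: normalize row 0 (÷1) = (1, -4, -3, -3)
  row 1: subtract -3×row0 = (0, -12, -13, -10)
  row 3: subtract -4×row0 = (0, -17, -16, -12)
step 2: normalize row 1 (÷-12) = (0, 1, 13/12, 5/6)
  row 0: subtract -4×row1 = (1, 0, 4/3, 1/3)
  row 2: subtract -3×row1 = (0, 0, 1/4, 3/2)
  row 3: subtract -17×row1 = (0, 0, 29/12, 13/6)
step 3: normalize row 2 (÷1/4) = (0, 0, 1, 6)
  row 0: subtract 4/3×row2 = (1, 0, 0, -23/3)
  row 1: subtract 13/12×row2 = (0, 1, 0, -17/3)
  row 3: subtract 29/12×row2 = (0, 0, 0, -37/3)
step 4: normalize row 3 (÷-37/3) = (0, 0, 0, 1)
  row 0: subtract -23/3×row3 = (1, 0, 0, 0)
  row 1: subtract -17/3×row3 = (0, 1, 0, 0)
  row 2: subtract 6×row3 = (0, 0, 1, 0)

rank = 4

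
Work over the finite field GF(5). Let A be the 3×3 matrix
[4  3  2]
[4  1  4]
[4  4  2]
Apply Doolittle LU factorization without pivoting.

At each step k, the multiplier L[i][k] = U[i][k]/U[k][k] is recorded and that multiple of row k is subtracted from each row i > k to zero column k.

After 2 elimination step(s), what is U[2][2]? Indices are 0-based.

k=0: U[0][0]=4
  eliminate (1,0): mult=1, new row 1: (0, 3, 2); set L[1][0]=1
  eliminate (2,0): mult=1, new row 2: (0, 1, 0); set L[2][0]=1
k=1: U[1][1]=3
  eliminate (2,1): mult=2, new row 2: (0, 0, 1); set L[2][1]=2

U[2][2] = 1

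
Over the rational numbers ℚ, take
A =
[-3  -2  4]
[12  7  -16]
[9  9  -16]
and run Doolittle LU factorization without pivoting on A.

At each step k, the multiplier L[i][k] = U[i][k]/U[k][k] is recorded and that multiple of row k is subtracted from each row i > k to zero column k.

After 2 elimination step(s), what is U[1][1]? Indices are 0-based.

U[1][1] = -1

[col 0] pivot -3
  R1 -= -4*R0 → (0, -1, 0)  (L[1][0] := -4)
  R2 -= -3*R0 → (0, 3, -4)  (L[2][0] := -3)
[col 1] pivot -1
  R2 -= -3*R1 → (0, 0, -4)  (L[2][1] := -3)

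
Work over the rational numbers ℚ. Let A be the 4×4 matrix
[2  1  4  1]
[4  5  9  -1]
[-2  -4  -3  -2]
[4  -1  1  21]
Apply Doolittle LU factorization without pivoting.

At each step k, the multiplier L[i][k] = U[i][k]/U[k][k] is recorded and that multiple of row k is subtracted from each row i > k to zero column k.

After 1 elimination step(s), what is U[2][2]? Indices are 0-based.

U[2][2] = 1

k=0: U[0][0]=2
  eliminate (1,0): mult=2, new row 1: (0, 3, 1, -3); set L[1][0]=2
  eliminate (2,0): mult=-1, new row 2: (0, -3, 1, -1); set L[2][0]=-1
  eliminate (3,0): mult=2, new row 3: (0, -3, -7, 19); set L[3][0]=2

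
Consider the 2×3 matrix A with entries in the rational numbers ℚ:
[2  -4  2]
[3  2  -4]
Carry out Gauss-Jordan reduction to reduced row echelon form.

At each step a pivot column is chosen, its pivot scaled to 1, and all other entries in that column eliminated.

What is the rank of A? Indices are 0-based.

[1] R0 /= 2  ⇒  (1, -2, 1)
     R1 -= 3·R0  ⇒  (0, 8, -7)
[2] R1 /= 8  ⇒  (0, 1, -7/8)
     R0 -= -2·R1  ⇒  (1, 0, -3/4)

rank = 2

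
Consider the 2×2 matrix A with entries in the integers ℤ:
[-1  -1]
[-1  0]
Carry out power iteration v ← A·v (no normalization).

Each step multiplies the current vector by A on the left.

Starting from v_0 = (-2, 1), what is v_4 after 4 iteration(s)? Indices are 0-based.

v_0 = (-2, 1).
v_1 = A·v_0 = (1, 2).
v_2 = A·v_1 = (-3, -1).
v_3 = A·v_2 = (4, 3).
v_4 = A·v_3 = (-7, -4).

v_4 = (-7, -4)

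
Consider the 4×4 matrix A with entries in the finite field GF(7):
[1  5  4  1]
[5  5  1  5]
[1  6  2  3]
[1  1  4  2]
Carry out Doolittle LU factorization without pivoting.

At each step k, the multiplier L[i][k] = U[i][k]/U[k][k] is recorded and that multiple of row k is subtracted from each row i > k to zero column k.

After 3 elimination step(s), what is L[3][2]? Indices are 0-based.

L[3][2] = 5

Step 1: pivot at (0,0) is 1.
  row1 ← row1 − (5)·row0  ⇒  L[1][0]=5, U row1=(0, 1, 2, 0)
  row2 ← row2 − (1)·row0  ⇒  L[2][0]=1, U row2=(0, 1, 5, 2)
  row3 ← row3 − (1)·row0  ⇒  L[3][0]=1, U row3=(0, 3, 0, 1)
Step 2: pivot at (1,1) is 1.
  row2 ← row2 − (1)·row1  ⇒  L[2][1]=1, U row2=(0, 0, 3, 2)
  row3 ← row3 − (3)·row1  ⇒  L[3][1]=3, U row3=(0, 0, 1, 1)
Step 3: pivot at (2,2) is 3.
  row3 ← row3 − (5)·row2  ⇒  L[3][2]=5, U row3=(0, 0, 0, 5)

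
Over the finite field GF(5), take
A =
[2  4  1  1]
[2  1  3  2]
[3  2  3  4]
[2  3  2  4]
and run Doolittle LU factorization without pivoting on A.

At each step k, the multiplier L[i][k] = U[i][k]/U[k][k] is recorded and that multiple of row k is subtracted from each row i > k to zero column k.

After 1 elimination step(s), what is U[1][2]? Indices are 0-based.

k=0: U[0][0]=2
  eliminate (1,0): mult=1, new row 1: (0, 2, 2, 1); set L[1][0]=1
  eliminate (2,0): mult=4, new row 2: (0, 1, 4, 0); set L[2][0]=4
  eliminate (3,0): mult=1, new row 3: (0, 4, 1, 3); set L[3][0]=1

U[1][2] = 2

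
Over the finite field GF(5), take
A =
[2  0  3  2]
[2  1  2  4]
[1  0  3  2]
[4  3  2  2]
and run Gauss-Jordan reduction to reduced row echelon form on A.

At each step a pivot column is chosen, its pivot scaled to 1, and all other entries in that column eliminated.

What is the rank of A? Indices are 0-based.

rank = 4

pivot(0,0)=2: scale R0 → (1, 0, 4, 1)
  clear (1,0): R1 −= (2)R0 → (0, 1, 4, 2)
  clear (2,0): R2 −= (1)R0 → (0, 0, 4, 1)
  clear (3,0): R3 −= (4)R0 → (0, 3, 1, 3)
pivot(1,1)=1: scale R1 → (0, 1, 4, 2)
  clear (3,1): R3 −= (3)R1 → (0, 0, 4, 2)
pivot(2,2)=4: scale R2 → (0, 0, 1, 4)
  clear (0,2): R0 −= (4)R2 → (1, 0, 0, 0)
  clear (1,2): R1 −= (4)R2 → (0, 1, 0, 1)
  clear (3,2): R3 −= (4)R2 → (0, 0, 0, 1)
pivot(3,3)=1: scale R3 → (0, 0, 0, 1)
  clear (1,3): R1 −= (1)R3 → (0, 1, 0, 0)
  clear (2,3): R2 −= (4)R3 → (0, 0, 1, 0)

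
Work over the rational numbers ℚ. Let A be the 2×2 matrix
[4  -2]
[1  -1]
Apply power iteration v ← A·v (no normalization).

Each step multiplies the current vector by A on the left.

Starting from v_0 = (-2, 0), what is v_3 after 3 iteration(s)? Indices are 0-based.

v_0 = (-2, 0).
v_1 = A·v_0 = (-8, -2).
v_2 = A·v_1 = (-28, -6).
v_3 = A·v_2 = (-100, -22).

v_3 = (-100, -22)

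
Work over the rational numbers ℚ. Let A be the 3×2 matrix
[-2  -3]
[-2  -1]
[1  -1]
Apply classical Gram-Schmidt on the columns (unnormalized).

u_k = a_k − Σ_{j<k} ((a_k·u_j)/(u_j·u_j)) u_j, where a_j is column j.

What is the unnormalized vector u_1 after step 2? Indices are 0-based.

Step 1: u_0 = a_0 = (-2, -2, 1).
Step 2: u_1 = a_1 − (7/9)·u_0 = (-13/9, 5/9, -16/9).

u_1 = (-13/9, 5/9, -16/9)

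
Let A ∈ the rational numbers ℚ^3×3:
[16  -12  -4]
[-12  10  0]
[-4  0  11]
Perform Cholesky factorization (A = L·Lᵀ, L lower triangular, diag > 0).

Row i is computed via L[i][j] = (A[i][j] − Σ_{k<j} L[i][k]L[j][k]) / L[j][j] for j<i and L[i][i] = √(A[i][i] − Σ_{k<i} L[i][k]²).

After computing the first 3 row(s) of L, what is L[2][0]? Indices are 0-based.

L[2][0] = -1

Step 1: L[0][0] = √(16) = 4.
  L[1][0] = (-12) / L[0][0] = -3.
Step 2: L[1][1] = √(1) = 1.
  L[2][0] = (-4) / L[0][0] = -1.
  L[2][1] = (-3) / L[1][1] = -3.
Step 3: L[2][2] = √(1) = 1.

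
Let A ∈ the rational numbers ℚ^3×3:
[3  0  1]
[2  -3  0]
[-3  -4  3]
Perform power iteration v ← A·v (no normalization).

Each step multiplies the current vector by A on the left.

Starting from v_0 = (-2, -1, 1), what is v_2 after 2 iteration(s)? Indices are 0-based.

v_0 = (-2, -1, 1).
v_1 = A·v_0 = (-5, -1, 13).
v_2 = A·v_1 = (-2, -7, 58).

v_2 = (-2, -7, 58)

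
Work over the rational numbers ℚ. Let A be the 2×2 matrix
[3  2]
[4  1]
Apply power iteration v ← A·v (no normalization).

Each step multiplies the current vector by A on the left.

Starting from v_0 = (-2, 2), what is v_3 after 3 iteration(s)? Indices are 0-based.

v_3 = (-82, -86)

v_0 = (-2, 2).
v_1 = A·v_0 = (-2, -6).
v_2 = A·v_1 = (-18, -14).
v_3 = A·v_2 = (-82, -86).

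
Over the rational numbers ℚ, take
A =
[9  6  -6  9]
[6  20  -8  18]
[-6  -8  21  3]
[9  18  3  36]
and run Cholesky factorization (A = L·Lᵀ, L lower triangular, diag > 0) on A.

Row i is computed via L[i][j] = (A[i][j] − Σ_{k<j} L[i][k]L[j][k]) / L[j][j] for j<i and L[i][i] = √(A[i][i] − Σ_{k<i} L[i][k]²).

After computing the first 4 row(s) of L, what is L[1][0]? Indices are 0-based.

L[1][0] = 2

Step 1: L[0][0] = √(9) = 3.
  L[1][0] = (6) / L[0][0] = 2.
Step 2: L[1][1] = √(16) = 4.
  L[2][0] = (-6) / L[0][0] = -2.
  L[2][1] = (-4) / L[1][1] = -1.
Step 3: L[2][2] = √(16) = 4.
  L[3][0] = (9) / L[0][0] = 3.
  L[3][1] = (12) / L[1][1] = 3.
  L[3][2] = (12) / L[2][2] = 3.
Step 4: L[3][3] = √(9) = 3.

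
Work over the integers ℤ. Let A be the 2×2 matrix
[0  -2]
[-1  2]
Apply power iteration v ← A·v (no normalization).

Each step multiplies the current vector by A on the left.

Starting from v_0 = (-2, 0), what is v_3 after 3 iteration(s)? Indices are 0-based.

v_3 = (-8, 12)

v_0 = (-2, 0).
v_1 = A·v_0 = (0, 2).
v_2 = A·v_1 = (-4, 4).
v_3 = A·v_2 = (-8, 12).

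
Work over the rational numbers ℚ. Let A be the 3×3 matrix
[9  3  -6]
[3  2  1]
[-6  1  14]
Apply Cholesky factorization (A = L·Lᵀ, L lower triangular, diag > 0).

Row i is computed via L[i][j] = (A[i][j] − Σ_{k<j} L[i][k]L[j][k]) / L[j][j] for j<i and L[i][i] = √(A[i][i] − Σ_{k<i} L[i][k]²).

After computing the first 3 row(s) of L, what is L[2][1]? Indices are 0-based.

Step 1: L[0][0] = √(9) = 3.
  L[1][0] = (3) / L[0][0] = 1.
Step 2: L[1][1] = √(1) = 1.
  L[2][0] = (-6) / L[0][0] = -2.
  L[2][1] = (3) / L[1][1] = 3.
Step 3: L[2][2] = √(1) = 1.

L[2][1] = 3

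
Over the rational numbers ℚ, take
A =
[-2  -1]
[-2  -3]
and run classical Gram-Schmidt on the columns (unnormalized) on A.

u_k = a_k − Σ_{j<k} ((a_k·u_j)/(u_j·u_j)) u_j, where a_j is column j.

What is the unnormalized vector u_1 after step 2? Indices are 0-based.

Step 1: u_0 = a_0 = (-2, -2).
Step 2: u_1 = a_1 − (1)·u_0 = (1, -1).

u_1 = (1, -1)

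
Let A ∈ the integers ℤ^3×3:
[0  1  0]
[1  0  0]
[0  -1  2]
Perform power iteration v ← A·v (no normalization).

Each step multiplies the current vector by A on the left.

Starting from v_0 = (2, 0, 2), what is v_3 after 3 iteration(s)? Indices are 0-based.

v_0 = (2, 0, 2).
v_1 = A·v_0 = (0, 2, 4).
v_2 = A·v_1 = (2, 0, 6).
v_3 = A·v_2 = (0, 2, 12).

v_3 = (0, 2, 12)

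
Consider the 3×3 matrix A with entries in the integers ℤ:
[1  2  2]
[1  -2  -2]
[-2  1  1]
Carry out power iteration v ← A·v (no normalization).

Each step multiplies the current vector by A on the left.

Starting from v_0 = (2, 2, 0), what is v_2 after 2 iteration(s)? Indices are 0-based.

v_0 = (2, 2, 0).
v_1 = A·v_0 = (6, -2, -2).
v_2 = A·v_1 = (-2, 14, -16).

v_2 = (-2, 14, -16)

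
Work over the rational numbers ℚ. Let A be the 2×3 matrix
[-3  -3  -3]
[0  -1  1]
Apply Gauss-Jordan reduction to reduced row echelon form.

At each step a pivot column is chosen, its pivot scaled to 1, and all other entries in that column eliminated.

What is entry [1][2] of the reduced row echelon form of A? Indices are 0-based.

[1] R0 /= -3  ⇒  (1, 1, 1)
[2] R1 /= -1  ⇒  (0, 1, -1)
     R0 -= 1·R1  ⇒  (1, 0, 2)

M[1][2] = -1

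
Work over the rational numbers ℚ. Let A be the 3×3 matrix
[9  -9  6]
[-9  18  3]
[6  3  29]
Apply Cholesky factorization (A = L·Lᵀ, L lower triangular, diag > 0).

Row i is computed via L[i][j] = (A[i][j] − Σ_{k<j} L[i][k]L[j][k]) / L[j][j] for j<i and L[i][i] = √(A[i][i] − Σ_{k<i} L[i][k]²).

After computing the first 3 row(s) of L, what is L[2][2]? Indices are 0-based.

Step 1: L[0][0] = √(9) = 3.
  L[1][0] = (-9) / L[0][0] = -3.
Step 2: L[1][1] = √(9) = 3.
  L[2][0] = (6) / L[0][0] = 2.
  L[2][1] = (9) / L[1][1] = 3.
Step 3: L[2][2] = √(16) = 4.

L[2][2] = 4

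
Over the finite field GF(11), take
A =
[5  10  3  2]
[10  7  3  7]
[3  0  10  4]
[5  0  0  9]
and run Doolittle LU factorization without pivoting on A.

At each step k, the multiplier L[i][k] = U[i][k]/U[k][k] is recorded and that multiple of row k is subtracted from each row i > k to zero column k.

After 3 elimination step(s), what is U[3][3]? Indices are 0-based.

k=0: U[0][0]=5
  eliminate (1,0): mult=2, new row 1: (0, 9, 8, 3); set L[1][0]=2
  eliminate (2,0): mult=5, new row 2: (0, 5, 6, 5); set L[2][0]=5
  eliminate (3,0): mult=1, new row 3: (0, 1, 8, 7); set L[3][0]=1
k=1: U[1][1]=9
  eliminate (2,1): mult=3, new row 2: (0, 0, 4, 7); set L[2][1]=3
  eliminate (3,1): mult=5, new row 3: (0, 0, 1, 3); set L[3][1]=5
k=2: U[2][2]=4
  eliminate (3,2): mult=3, new row 3: (0, 0, 0, 4); set L[3][2]=3

U[3][3] = 4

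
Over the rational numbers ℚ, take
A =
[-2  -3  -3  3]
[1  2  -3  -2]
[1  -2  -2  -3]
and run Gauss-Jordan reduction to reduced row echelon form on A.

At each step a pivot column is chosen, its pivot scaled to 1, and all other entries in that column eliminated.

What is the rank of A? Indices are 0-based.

rank = 3

pivot(0,0)=-2: scale R0 → (1, 3/2, 3/2, -3/2)
  clear (1,0): R1 −= (1)R0 → (0, 1/2, -9/2, -1/2)
  clear (2,0): R2 −= (1)R0 → (0, -7/2, -7/2, -3/2)
pivot(1,1)=1/2: scale R1 → (0, 1, -9, -1)
  clear (0,1): R0 −= (3/2)R1 → (1, 0, 15, 0)
  clear (2,1): R2 −= (-7/2)R1 → (0, 0, -35, -5)
pivot(2,2)=-35: scale R2 → (0, 0, 1, 1/7)
  clear (0,2): R0 −= (15)R2 → (1, 0, 0, -15/7)
  clear (1,2): R1 −= (-9)R2 → (0, 1, 0, 2/7)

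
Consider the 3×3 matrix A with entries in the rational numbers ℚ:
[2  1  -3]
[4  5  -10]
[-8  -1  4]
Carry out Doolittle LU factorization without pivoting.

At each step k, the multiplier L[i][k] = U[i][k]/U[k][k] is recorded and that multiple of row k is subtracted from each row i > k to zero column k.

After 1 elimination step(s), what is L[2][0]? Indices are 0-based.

Step 1: pivot at (0,0) is 2.
  row1 ← row1 − (2)·row0  ⇒  L[1][0]=2, U row1=(0, 3, -4)
  row2 ← row2 − (-4)·row0  ⇒  L[2][0]=-4, U row2=(0, 3, -8)

L[2][0] = -4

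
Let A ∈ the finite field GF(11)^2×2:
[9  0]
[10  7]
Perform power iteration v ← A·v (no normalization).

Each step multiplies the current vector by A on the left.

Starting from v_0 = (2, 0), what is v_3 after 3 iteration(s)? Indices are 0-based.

v_0 = (2, 0).
v_1 = A·v_0 = (7, 9).
v_2 = A·v_1 = (8, 1).
v_3 = A·v_2 = (6, 10).

v_3 = (6, 10)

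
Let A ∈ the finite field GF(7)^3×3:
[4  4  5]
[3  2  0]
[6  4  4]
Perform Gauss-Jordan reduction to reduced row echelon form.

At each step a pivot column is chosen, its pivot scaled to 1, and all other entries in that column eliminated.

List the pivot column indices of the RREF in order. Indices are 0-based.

step 1: normalize row 0 (÷4) = (1, 1, 3)
  row 1: subtract 3×row0 = (0, 6, 5)
  row 2: subtract 6×row0 = (0, 5, 0)
step 2: normalize row 1 (÷6) = (0, 1, 2)
  row 0: subtract 1×row1 = (1, 0, 1)
  row 2: subtract 5×row1 = (0, 0, 4)
step 3: normalize row 2 (÷4) = (0, 0, 1)
  row 0: subtract 1×row2 = (1, 0, 0)
  row 1: subtract 2×row2 = (0, 1, 0)

pivot columns: 0, 1, 2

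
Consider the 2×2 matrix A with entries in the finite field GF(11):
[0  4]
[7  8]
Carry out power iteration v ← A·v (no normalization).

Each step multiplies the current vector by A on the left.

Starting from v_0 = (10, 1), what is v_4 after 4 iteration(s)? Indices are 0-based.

v_0 = (10, 1).
v_1 = A·v_0 = (4, 1).
v_2 = A·v_1 = (4, 3).
v_3 = A·v_2 = (1, 8).
v_4 = A·v_3 = (10, 5).

v_4 = (10, 5)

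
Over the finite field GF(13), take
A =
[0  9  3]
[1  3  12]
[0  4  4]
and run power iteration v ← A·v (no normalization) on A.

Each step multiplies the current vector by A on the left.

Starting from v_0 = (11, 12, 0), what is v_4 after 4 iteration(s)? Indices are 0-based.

v_4 = (3, 5, 2)

v_0 = (11, 12, 0).
v_1 = A·v_0 = (4, 8, 9).
v_2 = A·v_1 = (8, 6, 3).
v_3 = A·v_2 = (11, 10, 10).
v_4 = A·v_3 = (3, 5, 2).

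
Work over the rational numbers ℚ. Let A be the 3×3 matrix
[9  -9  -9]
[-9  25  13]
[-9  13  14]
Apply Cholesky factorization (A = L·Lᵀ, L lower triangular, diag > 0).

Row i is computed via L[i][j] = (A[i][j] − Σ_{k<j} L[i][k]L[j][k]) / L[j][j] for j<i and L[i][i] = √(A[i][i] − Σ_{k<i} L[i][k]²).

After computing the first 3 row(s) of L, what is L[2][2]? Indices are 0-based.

Step 1: L[0][0] = √(9) = 3.
  L[1][0] = (-9) / L[0][0] = -3.
Step 2: L[1][1] = √(16) = 4.
  L[2][0] = (-9) / L[0][0] = -3.
  L[2][1] = (4) / L[1][1] = 1.
Step 3: L[2][2] = √(4) = 2.

L[2][2] = 2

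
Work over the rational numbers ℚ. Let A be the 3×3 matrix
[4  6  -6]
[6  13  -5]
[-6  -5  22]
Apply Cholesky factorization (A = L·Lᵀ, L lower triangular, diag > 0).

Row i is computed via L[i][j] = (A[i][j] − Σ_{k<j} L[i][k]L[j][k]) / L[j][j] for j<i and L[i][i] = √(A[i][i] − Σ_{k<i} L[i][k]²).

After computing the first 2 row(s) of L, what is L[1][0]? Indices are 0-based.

L[1][0] = 3

Step 1: L[0][0] = √(4) = 2.
  L[1][0] = (6) / L[0][0] = 3.
Step 2: L[1][1] = √(4) = 2.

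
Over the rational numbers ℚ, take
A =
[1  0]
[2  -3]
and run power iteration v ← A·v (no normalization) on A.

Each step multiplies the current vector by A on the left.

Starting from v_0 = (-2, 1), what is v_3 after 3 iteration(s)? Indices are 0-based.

v_0 = (-2, 1).
v_1 = A·v_0 = (-2, -7).
v_2 = A·v_1 = (-2, 17).
v_3 = A·v_2 = (-2, -55).

v_3 = (-2, -55)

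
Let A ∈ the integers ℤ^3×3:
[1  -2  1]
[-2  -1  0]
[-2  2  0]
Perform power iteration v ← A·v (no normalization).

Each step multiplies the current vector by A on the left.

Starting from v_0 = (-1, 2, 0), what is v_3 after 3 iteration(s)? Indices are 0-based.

v_3 = (-9, -12, 18)

v_0 = (-1, 2, 0).
v_1 = A·v_0 = (-5, 0, 6).
v_2 = A·v_1 = (1, 10, 10).
v_3 = A·v_2 = (-9, -12, 18).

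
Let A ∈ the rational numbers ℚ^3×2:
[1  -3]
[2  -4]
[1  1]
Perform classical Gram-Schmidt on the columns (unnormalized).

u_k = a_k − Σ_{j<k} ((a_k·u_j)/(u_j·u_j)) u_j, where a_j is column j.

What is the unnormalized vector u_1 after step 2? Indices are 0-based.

u_1 = (-4/3, -2/3, 8/3)

Step 1: u_0 = a_0 = (1, 2, 1).
Step 2: u_1 = a_1 − (-5/3)·u_0 = (-4/3, -2/3, 8/3).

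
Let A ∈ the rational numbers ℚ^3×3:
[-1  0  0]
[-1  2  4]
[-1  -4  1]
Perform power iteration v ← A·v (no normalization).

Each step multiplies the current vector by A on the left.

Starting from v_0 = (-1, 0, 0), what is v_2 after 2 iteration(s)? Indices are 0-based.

v_0 = (-1, 0, 0).
v_1 = A·v_0 = (1, 1, 1).
v_2 = A·v_1 = (-1, 5, -4).

v_2 = (-1, 5, -4)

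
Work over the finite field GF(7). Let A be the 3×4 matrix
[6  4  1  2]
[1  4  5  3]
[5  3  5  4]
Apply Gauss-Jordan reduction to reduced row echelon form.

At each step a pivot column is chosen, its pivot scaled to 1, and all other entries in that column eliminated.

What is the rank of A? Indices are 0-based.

rank = 3

step 1: normalize row 0 (÷6) = (1, 3, 6, 5)
  row 1: subtract 1×row0 = (0, 1, 6, 5)
  row 2: subtract 5×row0 = (0, 2, 3, 0)
step 2: normalize row 1 (÷1) = (0, 1, 6, 5)
  row 0: subtract 3×row1 = (1, 0, 2, 4)
  row 2: subtract 2×row1 = (0, 0, 5, 4)
step 3: normalize row 2 (÷5) = (0, 0, 1, 5)
  row 0: subtract 2×row2 = (1, 0, 0, 1)
  row 1: subtract 6×row2 = (0, 1, 0, 3)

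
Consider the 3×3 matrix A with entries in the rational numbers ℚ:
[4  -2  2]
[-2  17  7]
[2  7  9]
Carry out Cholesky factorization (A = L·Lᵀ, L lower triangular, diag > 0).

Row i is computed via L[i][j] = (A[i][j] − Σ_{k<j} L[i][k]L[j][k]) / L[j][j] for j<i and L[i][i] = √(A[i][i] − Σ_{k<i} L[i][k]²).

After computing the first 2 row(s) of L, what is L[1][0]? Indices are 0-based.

L[1][0] = -1

Step 1: L[0][0] = √(4) = 2.
  L[1][0] = (-2) / L[0][0] = -1.
Step 2: L[1][1] = √(16) = 4.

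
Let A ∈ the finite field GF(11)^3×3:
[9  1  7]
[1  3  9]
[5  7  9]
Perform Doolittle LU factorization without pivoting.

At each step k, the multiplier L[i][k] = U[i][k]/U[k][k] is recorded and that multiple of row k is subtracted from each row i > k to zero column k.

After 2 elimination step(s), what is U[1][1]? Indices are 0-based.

Step 1: pivot at (0,0) is 9.
  row1 ← row1 − (5)·row0  ⇒  L[1][0]=5, U row1=(0, 9, 7)
  row2 ← row2 − (3)·row0  ⇒  L[2][0]=3, U row2=(0, 4, 10)
Step 2: pivot at (1,1) is 9.
  row2 ← row2 − (9)·row1  ⇒  L[2][1]=9, U row2=(0, 0, 2)

U[1][1] = 9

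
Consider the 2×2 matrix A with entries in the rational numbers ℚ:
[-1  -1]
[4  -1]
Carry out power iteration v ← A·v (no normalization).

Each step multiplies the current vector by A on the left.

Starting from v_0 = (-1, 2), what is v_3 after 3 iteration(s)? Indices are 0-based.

v_0 = (-1, 2).
v_1 = A·v_0 = (-1, -6).
v_2 = A·v_1 = (7, 2).
v_3 = A·v_2 = (-9, 26).

v_3 = (-9, 26)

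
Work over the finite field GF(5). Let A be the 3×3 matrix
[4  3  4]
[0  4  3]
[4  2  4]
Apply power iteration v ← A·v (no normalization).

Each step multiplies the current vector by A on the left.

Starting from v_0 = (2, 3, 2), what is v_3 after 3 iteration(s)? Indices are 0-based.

v_0 = (2, 3, 2).
v_1 = A·v_0 = (0, 3, 2).
v_2 = A·v_1 = (2, 3, 4).
v_3 = A·v_2 = (3, 4, 0).

v_3 = (3, 4, 0)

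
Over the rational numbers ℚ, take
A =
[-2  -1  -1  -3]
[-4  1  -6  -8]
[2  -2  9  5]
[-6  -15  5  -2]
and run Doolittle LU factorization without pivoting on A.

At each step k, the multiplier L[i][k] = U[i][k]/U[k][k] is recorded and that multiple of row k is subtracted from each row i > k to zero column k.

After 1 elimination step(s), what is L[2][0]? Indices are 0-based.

k=0: U[0][0]=-2
  eliminate (1,0): mult=2, new row 1: (0, 3, -4, -2); set L[1][0]=2
  eliminate (2,0): mult=-1, new row 2: (0, -3, 8, 2); set L[2][0]=-1
  eliminate (3,0): mult=3, new row 3: (0, -12, 8, 7); set L[3][0]=3

L[2][0] = -1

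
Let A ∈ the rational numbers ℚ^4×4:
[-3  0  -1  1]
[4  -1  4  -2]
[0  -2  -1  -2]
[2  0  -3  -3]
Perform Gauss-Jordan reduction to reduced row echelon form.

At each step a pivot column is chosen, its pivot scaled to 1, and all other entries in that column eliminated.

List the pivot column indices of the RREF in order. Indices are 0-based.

[1] R0 /= -3  ⇒  (1, 0, 1/3, -1/3)
     R1 -= 4·R0  ⇒  (0, -1, 8/3, -2/3)
     R3 -= 2·R0  ⇒  (0, 0, -11/3, -7/3)
[2] R1 /= -1  ⇒  (0, 1, -8/3, 2/3)
     R2 -= -2·R1  ⇒  (0, 0, -19/3, -2/3)
[3] R2 /= -19/3  ⇒  (0, 0, 1, 2/19)
     R0 -= 1/3·R2  ⇒  (1, 0, 0, -7/19)
     R1 -= -8/3·R2  ⇒  (0, 1, 0, 18/19)
     R3 -= -11/3·R2  ⇒  (0, 0, 0, -37/19)
[4] R3 /= -37/19  ⇒  (0, 0, 0, 1)
     R0 -= -7/19·R3  ⇒  (1, 0, 0, 0)
     R1 -= 18/19·R3  ⇒  (0, 1, 0, 0)
     R2 -= 2/19·R3  ⇒  (0, 0, 1, 0)

pivot columns: 0, 1, 2, 3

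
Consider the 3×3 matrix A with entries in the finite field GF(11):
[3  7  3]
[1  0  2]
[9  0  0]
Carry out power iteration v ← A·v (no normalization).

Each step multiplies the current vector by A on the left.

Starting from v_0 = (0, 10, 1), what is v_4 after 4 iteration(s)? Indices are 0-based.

v_4 = (10, 5, 7)

v_0 = (0, 10, 1).
v_1 = A·v_0 = (7, 2, 0).
v_2 = A·v_1 = (2, 7, 8).
v_3 = A·v_2 = (2, 7, 7).
v_4 = A·v_3 = (10, 5, 7).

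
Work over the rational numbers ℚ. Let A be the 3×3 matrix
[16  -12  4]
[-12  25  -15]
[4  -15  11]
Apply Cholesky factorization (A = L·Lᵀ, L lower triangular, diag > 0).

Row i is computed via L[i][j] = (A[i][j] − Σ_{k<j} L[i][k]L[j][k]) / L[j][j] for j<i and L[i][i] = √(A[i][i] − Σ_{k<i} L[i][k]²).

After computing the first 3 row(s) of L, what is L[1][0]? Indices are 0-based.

L[1][0] = -3

Step 1: L[0][0] = √(16) = 4.
  L[1][0] = (-12) / L[0][0] = -3.
Step 2: L[1][1] = √(16) = 4.
  L[2][0] = (4) / L[0][0] = 1.
  L[2][1] = (-12) / L[1][1] = -3.
Step 3: L[2][2] = √(1) = 1.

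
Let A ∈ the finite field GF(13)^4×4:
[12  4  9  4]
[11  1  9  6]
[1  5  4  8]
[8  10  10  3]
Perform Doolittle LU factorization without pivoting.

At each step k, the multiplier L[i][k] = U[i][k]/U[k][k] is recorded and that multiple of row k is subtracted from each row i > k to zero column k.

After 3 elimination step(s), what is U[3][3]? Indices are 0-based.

k=0: U[0][0]=12
  eliminate (1,0): mult=2, new row 1: (0, 6, 4, 11); set L[1][0]=2
  eliminate (2,0): mult=12, new row 2: (0, 9, 0, 12); set L[2][0]=12
  eliminate (3,0): mult=5, new row 3: (0, 3, 4, 9); set L[3][0]=5
k=1: U[1][1]=6
  eliminate (2,1): mult=8, new row 2: (0, 0, 7, 2); set L[2][1]=8
  eliminate (3,1): mult=7, new row 3: (0, 0, 2, 10); set L[3][1]=7
k=2: U[2][2]=7
  eliminate (3,2): mult=4, new row 3: (0, 0, 0, 2); set L[3][2]=4

U[3][3] = 2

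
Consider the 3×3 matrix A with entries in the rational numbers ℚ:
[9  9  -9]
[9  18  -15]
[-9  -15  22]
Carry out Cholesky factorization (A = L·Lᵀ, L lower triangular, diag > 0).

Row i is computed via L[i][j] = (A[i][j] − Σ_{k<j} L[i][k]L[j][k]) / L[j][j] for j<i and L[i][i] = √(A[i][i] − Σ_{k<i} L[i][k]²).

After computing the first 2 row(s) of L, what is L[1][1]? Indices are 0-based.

Step 1: L[0][0] = √(9) = 3.
  L[1][0] = (9) / L[0][0] = 3.
Step 2: L[1][1] = √(9) = 3.

L[1][1] = 3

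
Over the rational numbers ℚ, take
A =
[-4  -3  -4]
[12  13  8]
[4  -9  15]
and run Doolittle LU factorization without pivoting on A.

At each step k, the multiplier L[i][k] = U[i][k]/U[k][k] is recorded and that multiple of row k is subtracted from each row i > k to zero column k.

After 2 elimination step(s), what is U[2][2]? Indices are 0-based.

U[2][2] = -1

k=0: U[0][0]=-4
  eliminate (1,0): mult=-3, new row 1: (0, 4, -4); set L[1][0]=-3
  eliminate (2,0): mult=-1, new row 2: (0, -12, 11); set L[2][0]=-1
k=1: U[1][1]=4
  eliminate (2,1): mult=-3, new row 2: (0, 0, -1); set L[2][1]=-3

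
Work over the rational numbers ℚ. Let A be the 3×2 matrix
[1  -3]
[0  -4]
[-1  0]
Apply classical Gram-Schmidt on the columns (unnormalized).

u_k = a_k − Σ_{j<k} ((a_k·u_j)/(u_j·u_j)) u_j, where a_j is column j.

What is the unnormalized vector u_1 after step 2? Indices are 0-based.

Step 1: u_0 = a_0 = (1, 0, -1).
Step 2: u_1 = a_1 − (-3/2)·u_0 = (-3/2, -4, -3/2).

u_1 = (-3/2, -4, -3/2)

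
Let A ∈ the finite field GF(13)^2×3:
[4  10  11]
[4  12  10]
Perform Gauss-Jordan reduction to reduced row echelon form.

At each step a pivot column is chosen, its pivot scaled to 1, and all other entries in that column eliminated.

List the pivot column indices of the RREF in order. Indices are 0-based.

step 1: normalize row 0 (÷4) = (1, 9, 6)
  row 1: subtract 4×row0 = (0, 2, 12)
step 2: normalize row 1 (÷2) = (0, 1, 6)
  row 0: subtract 9×row1 = (1, 0, 4)

pivot columns: 0, 1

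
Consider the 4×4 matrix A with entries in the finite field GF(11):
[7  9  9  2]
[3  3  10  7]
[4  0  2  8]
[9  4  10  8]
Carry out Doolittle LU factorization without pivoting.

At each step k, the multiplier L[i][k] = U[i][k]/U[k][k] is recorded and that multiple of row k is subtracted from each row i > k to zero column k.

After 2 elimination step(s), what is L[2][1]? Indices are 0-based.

[col 0] pivot 7
  R1 -= 2*R0 → (0, 7, 3, 3)  (L[1][0] := 2)
  R2 -= 10*R0 → (0, 9, 0, 10)  (L[2][0] := 10)
  R3 -= 6*R0 → (0, 5, 0, 7)  (L[3][0] := 6)
[col 1] pivot 7
  R2 -= 6*R1 → (0, 0, 4, 3)  (L[2][1] := 6)
  R3 -= 7*R1 → (0, 0, 1, 8)  (L[3][1] := 7)

L[2][1] = 6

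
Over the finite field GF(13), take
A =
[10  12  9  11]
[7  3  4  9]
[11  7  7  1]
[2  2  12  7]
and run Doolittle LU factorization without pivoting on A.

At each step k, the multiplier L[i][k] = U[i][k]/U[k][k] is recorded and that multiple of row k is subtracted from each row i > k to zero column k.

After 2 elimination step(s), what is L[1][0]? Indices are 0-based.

L[1][0] = 2

k=0: U[0][0]=10
  eliminate (1,0): mult=2, new row 1: (0, 5, 12, 0); set L[1][0]=2
  eliminate (2,0): mult=5, new row 2: (0, 12, 1, 11); set L[2][0]=5
  eliminate (3,0): mult=8, new row 3: (0, 10, 5, 10); set L[3][0]=8
k=1: U[1][1]=5
  eliminate (2,1): mult=5, new row 2: (0, 0, 6, 11); set L[2][1]=5
  eliminate (3,1): mult=2, new row 3: (0, 0, 7, 10); set L[3][1]=2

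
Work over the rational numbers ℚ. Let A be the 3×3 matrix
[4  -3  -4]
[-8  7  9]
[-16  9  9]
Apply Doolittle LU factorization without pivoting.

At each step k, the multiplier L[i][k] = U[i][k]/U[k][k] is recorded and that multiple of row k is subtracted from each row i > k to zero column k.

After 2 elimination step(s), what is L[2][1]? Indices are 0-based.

Step 1: pivot at (0,0) is 4.
  row1 ← row1 − (-2)·row0  ⇒  L[1][0]=-2, U row1=(0, 1, 1)
  row2 ← row2 − (-4)·row0  ⇒  L[2][0]=-4, U row2=(0, -3, -7)
Step 2: pivot at (1,1) is 1.
  row2 ← row2 − (-3)·row1  ⇒  L[2][1]=-3, U row2=(0, 0, -4)

L[2][1] = -3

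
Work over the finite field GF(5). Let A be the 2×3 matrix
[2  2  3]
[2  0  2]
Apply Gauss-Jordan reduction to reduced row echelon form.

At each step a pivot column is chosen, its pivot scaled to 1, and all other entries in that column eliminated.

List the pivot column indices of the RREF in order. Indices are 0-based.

step 1: normalize row 0 (÷2) = (1, 1, 4)
  row 1: subtract 2×row0 = (0, 3, 4)
step 2: normalize row 1 (÷3) = (0, 1, 3)
  row 0: subtract 1×row1 = (1, 0, 1)

pivot columns: 0, 1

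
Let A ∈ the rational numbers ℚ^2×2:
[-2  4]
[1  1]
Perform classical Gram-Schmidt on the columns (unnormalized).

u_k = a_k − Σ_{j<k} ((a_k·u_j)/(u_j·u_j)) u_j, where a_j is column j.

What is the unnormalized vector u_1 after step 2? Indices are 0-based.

u_1 = (6/5, 12/5)

Step 1: u_0 = a_0 = (-2, 1).
Step 2: u_1 = a_1 − (-7/5)·u_0 = (6/5, 12/5).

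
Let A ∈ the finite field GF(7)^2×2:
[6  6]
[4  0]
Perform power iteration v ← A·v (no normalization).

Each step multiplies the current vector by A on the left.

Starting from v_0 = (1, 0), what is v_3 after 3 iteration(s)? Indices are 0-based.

v_3 = (0, 2)

v_0 = (1, 0).
v_1 = A·v_0 = (6, 4).
v_2 = A·v_1 = (4, 3).
v_3 = A·v_2 = (0, 2).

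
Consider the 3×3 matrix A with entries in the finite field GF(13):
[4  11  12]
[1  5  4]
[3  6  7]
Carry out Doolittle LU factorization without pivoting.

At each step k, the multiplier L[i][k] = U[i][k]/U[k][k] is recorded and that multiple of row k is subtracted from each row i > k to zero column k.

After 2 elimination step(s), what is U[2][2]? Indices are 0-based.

U[2][2] = 12

[col 0] pivot 4
  R1 -= 10*R0 → (0, 12, 1)  (L[1][0] := 10)
  R2 -= 4*R0 → (0, 1, 11)  (L[2][0] := 4)
[col 1] pivot 12
  R2 -= 12*R1 → (0, 0, 12)  (L[2][1] := 12)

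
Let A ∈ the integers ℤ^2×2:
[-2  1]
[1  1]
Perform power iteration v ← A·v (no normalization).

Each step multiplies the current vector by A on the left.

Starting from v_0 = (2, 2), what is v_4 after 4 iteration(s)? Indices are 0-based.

v_4 = (38, -4)

v_0 = (2, 2).
v_1 = A·v_0 = (-2, 4).
v_2 = A·v_1 = (8, 2).
v_3 = A·v_2 = (-14, 10).
v_4 = A·v_3 = (38, -4).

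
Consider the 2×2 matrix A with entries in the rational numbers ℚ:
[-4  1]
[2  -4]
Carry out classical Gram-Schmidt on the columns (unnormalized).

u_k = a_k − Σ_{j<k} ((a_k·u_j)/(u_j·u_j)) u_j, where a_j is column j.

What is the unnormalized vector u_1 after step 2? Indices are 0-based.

u_1 = (-7/5, -14/5)

Step 1: u_0 = a_0 = (-4, 2).
Step 2: u_1 = a_1 − (-3/5)·u_0 = (-7/5, -14/5).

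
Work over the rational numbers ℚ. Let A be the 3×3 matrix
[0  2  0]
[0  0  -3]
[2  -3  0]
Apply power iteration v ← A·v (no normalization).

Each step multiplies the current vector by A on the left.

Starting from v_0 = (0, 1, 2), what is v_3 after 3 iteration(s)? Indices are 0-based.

v_3 = (18, -66, -51)

v_0 = (0, 1, 2).
v_1 = A·v_0 = (2, -6, -3).
v_2 = A·v_1 = (-12, 9, 22).
v_3 = A·v_2 = (18, -66, -51).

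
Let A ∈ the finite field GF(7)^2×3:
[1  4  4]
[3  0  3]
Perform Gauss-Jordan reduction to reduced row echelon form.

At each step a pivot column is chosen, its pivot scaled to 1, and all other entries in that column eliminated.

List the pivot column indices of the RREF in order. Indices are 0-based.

pivot columns: 0, 1

step 1: normalize row 0 (÷1) = (1, 4, 4)
  row 1: subtract 3×row0 = (0, 2, 5)
step 2: normalize row 1 (÷2) = (0, 1, 6)
  row 0: subtract 4×row1 = (1, 0, 1)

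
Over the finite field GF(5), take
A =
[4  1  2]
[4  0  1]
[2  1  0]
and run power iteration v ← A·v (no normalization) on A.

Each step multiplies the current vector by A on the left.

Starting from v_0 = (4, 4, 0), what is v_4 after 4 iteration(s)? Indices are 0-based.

v_4 = (1, 3, 4)

v_0 = (4, 4, 0).
v_1 = A·v_0 = (0, 1, 2).
v_2 = A·v_1 = (0, 2, 1).
v_3 = A·v_2 = (4, 1, 2).
v_4 = A·v_3 = (1, 3, 4).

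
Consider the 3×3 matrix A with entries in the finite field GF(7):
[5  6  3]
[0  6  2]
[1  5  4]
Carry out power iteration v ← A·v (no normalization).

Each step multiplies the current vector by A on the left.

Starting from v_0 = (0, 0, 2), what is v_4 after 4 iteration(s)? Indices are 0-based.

v_4 = (0, 6, 4)

v_0 = (0, 0, 2).
v_1 = A·v_0 = (6, 4, 1).
v_2 = A·v_1 = (1, 5, 2).
v_3 = A·v_2 = (6, 6, 6).
v_4 = A·v_3 = (0, 6, 4).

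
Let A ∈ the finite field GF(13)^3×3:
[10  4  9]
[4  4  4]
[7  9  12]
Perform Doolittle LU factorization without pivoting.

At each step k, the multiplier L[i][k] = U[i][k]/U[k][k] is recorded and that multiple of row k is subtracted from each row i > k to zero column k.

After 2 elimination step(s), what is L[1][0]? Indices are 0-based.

L[1][0] = 3

Step 1: pivot at (0,0) is 10.
  row1 ← row1 − (3)·row0  ⇒  L[1][0]=3, U row1=(0, 5, 3)
  row2 ← row2 − (2)·row0  ⇒  L[2][0]=2, U row2=(0, 1, 7)
Step 2: pivot at (1,1) is 5.
  row2 ← row2 − (8)·row1  ⇒  L[2][1]=8, U row2=(0, 0, 9)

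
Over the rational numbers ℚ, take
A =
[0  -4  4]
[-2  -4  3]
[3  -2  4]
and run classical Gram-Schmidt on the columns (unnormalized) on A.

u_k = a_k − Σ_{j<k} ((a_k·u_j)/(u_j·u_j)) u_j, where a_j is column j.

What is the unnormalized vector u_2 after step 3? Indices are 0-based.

u_2 = (-4/29, 3/29, 2/29)

Step 1: u_0 = a_0 = (0, -2, 3).
Step 2: u_1 = a_1 − (2/13)·u_0 = (-4, -48/13, -32/13).
Step 3: u_2 = a_2 − (6/13)·u_0 − (-30/29)·u_1 = (-4/29, 3/29, 2/29).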